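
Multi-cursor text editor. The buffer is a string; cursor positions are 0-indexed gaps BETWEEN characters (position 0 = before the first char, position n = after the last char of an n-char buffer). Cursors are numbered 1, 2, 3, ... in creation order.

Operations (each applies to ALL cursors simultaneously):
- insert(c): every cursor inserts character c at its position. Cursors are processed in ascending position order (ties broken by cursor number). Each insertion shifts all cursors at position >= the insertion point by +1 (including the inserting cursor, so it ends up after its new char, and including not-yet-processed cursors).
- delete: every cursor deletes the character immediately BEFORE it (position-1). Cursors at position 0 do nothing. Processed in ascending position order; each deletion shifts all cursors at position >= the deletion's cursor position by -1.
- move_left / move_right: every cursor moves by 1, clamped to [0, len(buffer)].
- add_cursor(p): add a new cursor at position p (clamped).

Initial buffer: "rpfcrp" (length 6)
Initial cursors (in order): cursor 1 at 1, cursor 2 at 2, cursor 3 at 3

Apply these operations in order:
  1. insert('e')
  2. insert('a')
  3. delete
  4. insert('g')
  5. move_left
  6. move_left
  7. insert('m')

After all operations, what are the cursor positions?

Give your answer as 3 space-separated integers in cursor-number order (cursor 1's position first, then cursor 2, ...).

Answer: 2 6 10

Derivation:
After op 1 (insert('e')): buffer="repefecrp" (len 9), cursors c1@2 c2@4 c3@6, authorship .1.2.3...
After op 2 (insert('a')): buffer="reapeafeacrp" (len 12), cursors c1@3 c2@6 c3@9, authorship .11.22.33...
After op 3 (delete): buffer="repefecrp" (len 9), cursors c1@2 c2@4 c3@6, authorship .1.2.3...
After op 4 (insert('g')): buffer="regpegfegcrp" (len 12), cursors c1@3 c2@6 c3@9, authorship .11.22.33...
After op 5 (move_left): buffer="regpegfegcrp" (len 12), cursors c1@2 c2@5 c3@8, authorship .11.22.33...
After op 6 (move_left): buffer="regpegfegcrp" (len 12), cursors c1@1 c2@4 c3@7, authorship .11.22.33...
After op 7 (insert('m')): buffer="rmegpmegfmegcrp" (len 15), cursors c1@2 c2@6 c3@10, authorship .111.222.333...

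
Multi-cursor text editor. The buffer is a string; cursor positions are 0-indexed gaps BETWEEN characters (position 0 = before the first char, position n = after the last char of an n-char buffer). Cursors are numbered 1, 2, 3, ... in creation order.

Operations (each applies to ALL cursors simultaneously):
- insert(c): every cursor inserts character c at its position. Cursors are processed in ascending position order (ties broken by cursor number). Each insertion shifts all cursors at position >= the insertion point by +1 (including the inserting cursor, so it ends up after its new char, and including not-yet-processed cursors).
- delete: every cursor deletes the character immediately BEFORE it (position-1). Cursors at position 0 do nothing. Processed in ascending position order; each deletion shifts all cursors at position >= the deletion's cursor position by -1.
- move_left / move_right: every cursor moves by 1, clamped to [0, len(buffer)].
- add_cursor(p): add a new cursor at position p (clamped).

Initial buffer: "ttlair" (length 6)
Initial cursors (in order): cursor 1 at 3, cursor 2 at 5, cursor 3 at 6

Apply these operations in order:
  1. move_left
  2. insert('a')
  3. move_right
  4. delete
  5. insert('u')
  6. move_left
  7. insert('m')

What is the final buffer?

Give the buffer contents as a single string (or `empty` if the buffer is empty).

After op 1 (move_left): buffer="ttlair" (len 6), cursors c1@2 c2@4 c3@5, authorship ......
After op 2 (insert('a')): buffer="ttalaaiar" (len 9), cursors c1@3 c2@6 c3@8, authorship ..1..2.3.
After op 3 (move_right): buffer="ttalaaiar" (len 9), cursors c1@4 c2@7 c3@9, authorship ..1..2.3.
After op 4 (delete): buffer="ttaaaa" (len 6), cursors c1@3 c2@5 c3@6, authorship ..1.23
After op 5 (insert('u')): buffer="ttauaauau" (len 9), cursors c1@4 c2@7 c3@9, authorship ..11.2233
After op 6 (move_left): buffer="ttauaauau" (len 9), cursors c1@3 c2@6 c3@8, authorship ..11.2233
After op 7 (insert('m')): buffer="ttamuaamuamu" (len 12), cursors c1@4 c2@8 c3@11, authorship ..111.222333

Answer: ttamuaamuamu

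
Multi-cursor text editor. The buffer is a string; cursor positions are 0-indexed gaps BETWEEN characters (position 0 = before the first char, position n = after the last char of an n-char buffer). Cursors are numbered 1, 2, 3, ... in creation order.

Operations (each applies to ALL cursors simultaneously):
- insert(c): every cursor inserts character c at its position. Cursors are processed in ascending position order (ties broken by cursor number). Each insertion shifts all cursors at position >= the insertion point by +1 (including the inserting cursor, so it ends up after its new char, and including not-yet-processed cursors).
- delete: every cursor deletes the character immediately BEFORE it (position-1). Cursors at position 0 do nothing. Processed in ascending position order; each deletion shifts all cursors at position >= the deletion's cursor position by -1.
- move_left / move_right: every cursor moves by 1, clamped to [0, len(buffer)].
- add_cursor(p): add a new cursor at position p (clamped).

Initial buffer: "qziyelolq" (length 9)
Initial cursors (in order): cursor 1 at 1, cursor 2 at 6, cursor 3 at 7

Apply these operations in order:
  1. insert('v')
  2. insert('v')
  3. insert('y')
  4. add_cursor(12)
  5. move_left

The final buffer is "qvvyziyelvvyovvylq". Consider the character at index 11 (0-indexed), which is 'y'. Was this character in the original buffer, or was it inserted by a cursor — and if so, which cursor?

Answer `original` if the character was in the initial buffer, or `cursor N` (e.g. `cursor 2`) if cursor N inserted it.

Answer: cursor 2

Derivation:
After op 1 (insert('v')): buffer="qvziyelvovlq" (len 12), cursors c1@2 c2@8 c3@10, authorship .1.....2.3..
After op 2 (insert('v')): buffer="qvvziyelvvovvlq" (len 15), cursors c1@3 c2@10 c3@13, authorship .11.....22.33..
After op 3 (insert('y')): buffer="qvvyziyelvvyovvylq" (len 18), cursors c1@4 c2@12 c3@16, authorship .111.....222.333..
After op 4 (add_cursor(12)): buffer="qvvyziyelvvyovvylq" (len 18), cursors c1@4 c2@12 c4@12 c3@16, authorship .111.....222.333..
After op 5 (move_left): buffer="qvvyziyelvvyovvylq" (len 18), cursors c1@3 c2@11 c4@11 c3@15, authorship .111.....222.333..
Authorship (.=original, N=cursor N): . 1 1 1 . . . . . 2 2 2 . 3 3 3 . .
Index 11: author = 2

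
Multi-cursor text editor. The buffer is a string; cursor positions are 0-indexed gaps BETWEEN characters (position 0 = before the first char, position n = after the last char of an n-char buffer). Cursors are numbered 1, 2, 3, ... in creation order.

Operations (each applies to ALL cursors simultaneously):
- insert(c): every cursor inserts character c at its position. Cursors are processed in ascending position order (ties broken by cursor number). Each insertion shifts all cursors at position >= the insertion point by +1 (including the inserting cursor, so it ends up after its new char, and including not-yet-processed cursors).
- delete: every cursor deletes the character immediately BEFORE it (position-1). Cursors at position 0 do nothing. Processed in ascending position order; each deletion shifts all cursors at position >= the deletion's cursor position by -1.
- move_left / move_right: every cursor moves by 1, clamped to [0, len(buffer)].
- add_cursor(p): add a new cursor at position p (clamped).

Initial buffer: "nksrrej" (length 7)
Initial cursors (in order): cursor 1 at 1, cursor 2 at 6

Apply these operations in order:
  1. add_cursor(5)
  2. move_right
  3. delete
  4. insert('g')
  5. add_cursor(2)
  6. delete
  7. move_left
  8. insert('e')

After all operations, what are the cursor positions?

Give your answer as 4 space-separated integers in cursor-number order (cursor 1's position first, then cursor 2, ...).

Answer: 2 6 6 2

Derivation:
After op 1 (add_cursor(5)): buffer="nksrrej" (len 7), cursors c1@1 c3@5 c2@6, authorship .......
After op 2 (move_right): buffer="nksrrej" (len 7), cursors c1@2 c3@6 c2@7, authorship .......
After op 3 (delete): buffer="nsrr" (len 4), cursors c1@1 c2@4 c3@4, authorship ....
After op 4 (insert('g')): buffer="ngsrrgg" (len 7), cursors c1@2 c2@7 c3@7, authorship .1...23
After op 5 (add_cursor(2)): buffer="ngsrrgg" (len 7), cursors c1@2 c4@2 c2@7 c3@7, authorship .1...23
After op 6 (delete): buffer="srr" (len 3), cursors c1@0 c4@0 c2@3 c3@3, authorship ...
After op 7 (move_left): buffer="srr" (len 3), cursors c1@0 c4@0 c2@2 c3@2, authorship ...
After op 8 (insert('e')): buffer="eesreer" (len 7), cursors c1@2 c4@2 c2@6 c3@6, authorship 14..23.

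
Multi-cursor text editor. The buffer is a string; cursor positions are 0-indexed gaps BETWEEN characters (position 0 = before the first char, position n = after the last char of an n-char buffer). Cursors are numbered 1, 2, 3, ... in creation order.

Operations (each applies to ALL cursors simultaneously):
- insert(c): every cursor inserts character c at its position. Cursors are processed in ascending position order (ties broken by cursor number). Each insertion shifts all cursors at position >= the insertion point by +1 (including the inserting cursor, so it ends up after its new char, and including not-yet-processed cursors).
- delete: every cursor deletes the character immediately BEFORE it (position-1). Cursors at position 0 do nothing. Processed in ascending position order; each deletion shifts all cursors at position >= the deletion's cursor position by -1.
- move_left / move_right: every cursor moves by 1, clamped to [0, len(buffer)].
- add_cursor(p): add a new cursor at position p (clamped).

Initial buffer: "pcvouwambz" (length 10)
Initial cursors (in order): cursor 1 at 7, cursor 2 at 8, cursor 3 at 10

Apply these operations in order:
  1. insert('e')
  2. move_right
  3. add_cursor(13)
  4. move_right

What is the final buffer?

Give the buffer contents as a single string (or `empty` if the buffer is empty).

Answer: pcvouwaemebze

Derivation:
After op 1 (insert('e')): buffer="pcvouwaemebze" (len 13), cursors c1@8 c2@10 c3@13, authorship .......1.2..3
After op 2 (move_right): buffer="pcvouwaemebze" (len 13), cursors c1@9 c2@11 c3@13, authorship .......1.2..3
After op 3 (add_cursor(13)): buffer="pcvouwaemebze" (len 13), cursors c1@9 c2@11 c3@13 c4@13, authorship .......1.2..3
After op 4 (move_right): buffer="pcvouwaemebze" (len 13), cursors c1@10 c2@12 c3@13 c4@13, authorship .......1.2..3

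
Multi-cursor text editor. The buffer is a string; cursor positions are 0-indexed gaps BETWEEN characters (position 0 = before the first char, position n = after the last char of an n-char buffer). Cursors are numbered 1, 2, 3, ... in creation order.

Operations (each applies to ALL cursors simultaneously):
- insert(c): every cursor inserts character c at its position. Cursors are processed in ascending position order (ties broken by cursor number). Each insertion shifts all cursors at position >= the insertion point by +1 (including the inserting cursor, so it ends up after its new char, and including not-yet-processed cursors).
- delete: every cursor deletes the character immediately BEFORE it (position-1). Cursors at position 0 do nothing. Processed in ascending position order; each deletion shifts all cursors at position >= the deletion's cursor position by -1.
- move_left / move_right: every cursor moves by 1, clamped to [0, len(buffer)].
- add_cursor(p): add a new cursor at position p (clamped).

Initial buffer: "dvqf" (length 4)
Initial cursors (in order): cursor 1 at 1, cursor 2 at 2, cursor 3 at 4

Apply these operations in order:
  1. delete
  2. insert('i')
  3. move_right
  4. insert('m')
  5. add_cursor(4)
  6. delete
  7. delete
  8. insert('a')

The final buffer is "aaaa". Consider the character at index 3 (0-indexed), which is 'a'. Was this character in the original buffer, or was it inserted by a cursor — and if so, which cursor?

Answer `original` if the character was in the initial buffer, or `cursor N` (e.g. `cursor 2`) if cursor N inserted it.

Answer: cursor 4

Derivation:
After op 1 (delete): buffer="q" (len 1), cursors c1@0 c2@0 c3@1, authorship .
After op 2 (insert('i')): buffer="iiqi" (len 4), cursors c1@2 c2@2 c3@4, authorship 12.3
After op 3 (move_right): buffer="iiqi" (len 4), cursors c1@3 c2@3 c3@4, authorship 12.3
After op 4 (insert('m')): buffer="iiqmmim" (len 7), cursors c1@5 c2@5 c3@7, authorship 12.1233
After op 5 (add_cursor(4)): buffer="iiqmmim" (len 7), cursors c4@4 c1@5 c2@5 c3@7, authorship 12.1233
After op 6 (delete): buffer="iii" (len 3), cursors c1@2 c2@2 c4@2 c3@3, authorship 123
After op 7 (delete): buffer="" (len 0), cursors c1@0 c2@0 c3@0 c4@0, authorship 
After op 8 (insert('a')): buffer="aaaa" (len 4), cursors c1@4 c2@4 c3@4 c4@4, authorship 1234
Authorship (.=original, N=cursor N): 1 2 3 4
Index 3: author = 4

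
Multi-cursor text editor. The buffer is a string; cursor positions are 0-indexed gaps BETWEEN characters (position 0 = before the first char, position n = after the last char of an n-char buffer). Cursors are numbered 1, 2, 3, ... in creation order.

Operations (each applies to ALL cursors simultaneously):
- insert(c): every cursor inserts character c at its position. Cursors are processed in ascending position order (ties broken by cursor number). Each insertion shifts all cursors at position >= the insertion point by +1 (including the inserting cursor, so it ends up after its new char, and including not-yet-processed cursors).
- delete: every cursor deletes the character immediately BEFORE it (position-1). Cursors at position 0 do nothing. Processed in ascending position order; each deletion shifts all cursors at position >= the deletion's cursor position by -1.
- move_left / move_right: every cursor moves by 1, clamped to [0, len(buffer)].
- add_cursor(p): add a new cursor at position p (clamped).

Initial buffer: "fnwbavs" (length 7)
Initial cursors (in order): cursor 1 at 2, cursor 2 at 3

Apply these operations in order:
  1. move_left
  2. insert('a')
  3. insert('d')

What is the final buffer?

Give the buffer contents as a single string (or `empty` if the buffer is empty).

After op 1 (move_left): buffer="fnwbavs" (len 7), cursors c1@1 c2@2, authorship .......
After op 2 (insert('a')): buffer="fanawbavs" (len 9), cursors c1@2 c2@4, authorship .1.2.....
After op 3 (insert('d')): buffer="fadnadwbavs" (len 11), cursors c1@3 c2@6, authorship .11.22.....

Answer: fadnadwbavs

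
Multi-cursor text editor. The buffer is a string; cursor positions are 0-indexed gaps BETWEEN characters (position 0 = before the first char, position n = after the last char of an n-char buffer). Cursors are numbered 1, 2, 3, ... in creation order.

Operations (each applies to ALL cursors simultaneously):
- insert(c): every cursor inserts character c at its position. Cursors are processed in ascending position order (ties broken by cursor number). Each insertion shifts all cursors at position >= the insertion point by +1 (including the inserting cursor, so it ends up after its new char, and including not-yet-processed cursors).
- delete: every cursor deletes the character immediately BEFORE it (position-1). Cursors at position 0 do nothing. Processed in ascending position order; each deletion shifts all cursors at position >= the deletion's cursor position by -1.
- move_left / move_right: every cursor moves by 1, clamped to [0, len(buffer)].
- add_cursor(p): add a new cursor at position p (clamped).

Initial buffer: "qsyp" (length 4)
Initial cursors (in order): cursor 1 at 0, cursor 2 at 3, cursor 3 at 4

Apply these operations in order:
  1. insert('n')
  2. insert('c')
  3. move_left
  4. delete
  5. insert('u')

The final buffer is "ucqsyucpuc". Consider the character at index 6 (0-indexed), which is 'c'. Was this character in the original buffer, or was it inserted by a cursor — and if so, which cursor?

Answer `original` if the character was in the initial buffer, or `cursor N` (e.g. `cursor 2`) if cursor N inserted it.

After op 1 (insert('n')): buffer="nqsynpn" (len 7), cursors c1@1 c2@5 c3@7, authorship 1...2.3
After op 2 (insert('c')): buffer="ncqsyncpnc" (len 10), cursors c1@2 c2@7 c3@10, authorship 11...22.33
After op 3 (move_left): buffer="ncqsyncpnc" (len 10), cursors c1@1 c2@6 c3@9, authorship 11...22.33
After op 4 (delete): buffer="cqsycpc" (len 7), cursors c1@0 c2@4 c3@6, authorship 1...2.3
After op 5 (insert('u')): buffer="ucqsyucpuc" (len 10), cursors c1@1 c2@6 c3@9, authorship 11...22.33
Authorship (.=original, N=cursor N): 1 1 . . . 2 2 . 3 3
Index 6: author = 2

Answer: cursor 2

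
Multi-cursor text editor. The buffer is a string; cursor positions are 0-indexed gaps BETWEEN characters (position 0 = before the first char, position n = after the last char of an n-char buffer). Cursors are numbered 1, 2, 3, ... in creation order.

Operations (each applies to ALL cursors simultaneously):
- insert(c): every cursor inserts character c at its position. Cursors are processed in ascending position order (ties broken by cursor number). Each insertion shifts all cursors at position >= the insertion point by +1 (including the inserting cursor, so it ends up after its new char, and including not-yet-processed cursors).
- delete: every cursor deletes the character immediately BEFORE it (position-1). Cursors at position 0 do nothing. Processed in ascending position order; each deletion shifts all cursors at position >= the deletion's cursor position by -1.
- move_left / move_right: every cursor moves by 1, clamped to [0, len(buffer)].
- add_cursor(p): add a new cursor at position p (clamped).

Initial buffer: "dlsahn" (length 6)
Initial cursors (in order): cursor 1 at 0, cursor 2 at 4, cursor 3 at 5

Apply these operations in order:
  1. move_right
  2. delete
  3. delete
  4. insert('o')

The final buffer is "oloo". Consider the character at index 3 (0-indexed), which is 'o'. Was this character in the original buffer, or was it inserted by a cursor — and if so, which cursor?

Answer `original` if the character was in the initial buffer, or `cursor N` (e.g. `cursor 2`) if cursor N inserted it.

After op 1 (move_right): buffer="dlsahn" (len 6), cursors c1@1 c2@5 c3@6, authorship ......
After op 2 (delete): buffer="lsa" (len 3), cursors c1@0 c2@3 c3@3, authorship ...
After op 3 (delete): buffer="l" (len 1), cursors c1@0 c2@1 c3@1, authorship .
After op 4 (insert('o')): buffer="oloo" (len 4), cursors c1@1 c2@4 c3@4, authorship 1.23
Authorship (.=original, N=cursor N): 1 . 2 3
Index 3: author = 3

Answer: cursor 3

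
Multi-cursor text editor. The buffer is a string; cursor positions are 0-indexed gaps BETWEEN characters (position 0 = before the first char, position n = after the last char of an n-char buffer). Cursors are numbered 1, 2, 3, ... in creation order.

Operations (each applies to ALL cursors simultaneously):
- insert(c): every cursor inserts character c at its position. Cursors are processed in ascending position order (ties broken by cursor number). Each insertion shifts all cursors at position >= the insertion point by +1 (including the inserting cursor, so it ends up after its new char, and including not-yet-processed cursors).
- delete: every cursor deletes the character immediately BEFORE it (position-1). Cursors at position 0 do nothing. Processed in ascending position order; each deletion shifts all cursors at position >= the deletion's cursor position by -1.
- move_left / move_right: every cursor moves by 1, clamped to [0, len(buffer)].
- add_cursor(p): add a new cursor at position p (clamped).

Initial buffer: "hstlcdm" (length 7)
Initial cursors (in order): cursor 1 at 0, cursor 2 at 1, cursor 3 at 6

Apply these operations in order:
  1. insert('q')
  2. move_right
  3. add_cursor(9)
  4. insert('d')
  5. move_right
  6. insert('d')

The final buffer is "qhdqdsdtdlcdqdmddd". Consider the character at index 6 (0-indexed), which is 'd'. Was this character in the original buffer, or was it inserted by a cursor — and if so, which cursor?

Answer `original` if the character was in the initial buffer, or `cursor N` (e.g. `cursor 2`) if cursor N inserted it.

After op 1 (insert('q')): buffer="qhqstlcdqm" (len 10), cursors c1@1 c2@3 c3@9, authorship 1.2.....3.
After op 2 (move_right): buffer="qhqstlcdqm" (len 10), cursors c1@2 c2@4 c3@10, authorship 1.2.....3.
After op 3 (add_cursor(9)): buffer="qhqstlcdqm" (len 10), cursors c1@2 c2@4 c4@9 c3@10, authorship 1.2.....3.
After op 4 (insert('d')): buffer="qhdqsdtlcdqdmd" (len 14), cursors c1@3 c2@6 c4@12 c3@14, authorship 1.12.2....34.3
After op 5 (move_right): buffer="qhdqsdtlcdqdmd" (len 14), cursors c1@4 c2@7 c4@13 c3@14, authorship 1.12.2....34.3
After op 6 (insert('d')): buffer="qhdqdsdtdlcdqdmddd" (len 18), cursors c1@5 c2@9 c4@16 c3@18, authorship 1.121.2.2...34.433
Authorship (.=original, N=cursor N): 1 . 1 2 1 . 2 . 2 . . . 3 4 . 4 3 3
Index 6: author = 2

Answer: cursor 2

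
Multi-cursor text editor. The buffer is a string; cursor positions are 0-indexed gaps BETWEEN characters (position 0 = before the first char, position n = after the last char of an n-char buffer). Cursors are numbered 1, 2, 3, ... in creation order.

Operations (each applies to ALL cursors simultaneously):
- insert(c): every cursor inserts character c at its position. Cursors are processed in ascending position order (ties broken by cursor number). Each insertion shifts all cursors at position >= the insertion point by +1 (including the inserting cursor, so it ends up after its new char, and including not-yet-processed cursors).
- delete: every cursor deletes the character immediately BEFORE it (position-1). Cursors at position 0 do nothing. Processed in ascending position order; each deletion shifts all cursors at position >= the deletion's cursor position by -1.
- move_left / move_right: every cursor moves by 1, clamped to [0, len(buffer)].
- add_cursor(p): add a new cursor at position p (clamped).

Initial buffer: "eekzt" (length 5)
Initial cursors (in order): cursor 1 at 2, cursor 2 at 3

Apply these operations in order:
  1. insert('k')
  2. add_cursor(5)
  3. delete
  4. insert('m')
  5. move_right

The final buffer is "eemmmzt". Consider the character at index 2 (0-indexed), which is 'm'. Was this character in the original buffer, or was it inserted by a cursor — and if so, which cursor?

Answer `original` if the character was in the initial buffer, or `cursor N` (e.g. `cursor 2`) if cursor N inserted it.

After op 1 (insert('k')): buffer="eekkkzt" (len 7), cursors c1@3 c2@5, authorship ..1.2..
After op 2 (add_cursor(5)): buffer="eekkkzt" (len 7), cursors c1@3 c2@5 c3@5, authorship ..1.2..
After op 3 (delete): buffer="eezt" (len 4), cursors c1@2 c2@2 c3@2, authorship ....
After op 4 (insert('m')): buffer="eemmmzt" (len 7), cursors c1@5 c2@5 c3@5, authorship ..123..
After op 5 (move_right): buffer="eemmmzt" (len 7), cursors c1@6 c2@6 c3@6, authorship ..123..
Authorship (.=original, N=cursor N): . . 1 2 3 . .
Index 2: author = 1

Answer: cursor 1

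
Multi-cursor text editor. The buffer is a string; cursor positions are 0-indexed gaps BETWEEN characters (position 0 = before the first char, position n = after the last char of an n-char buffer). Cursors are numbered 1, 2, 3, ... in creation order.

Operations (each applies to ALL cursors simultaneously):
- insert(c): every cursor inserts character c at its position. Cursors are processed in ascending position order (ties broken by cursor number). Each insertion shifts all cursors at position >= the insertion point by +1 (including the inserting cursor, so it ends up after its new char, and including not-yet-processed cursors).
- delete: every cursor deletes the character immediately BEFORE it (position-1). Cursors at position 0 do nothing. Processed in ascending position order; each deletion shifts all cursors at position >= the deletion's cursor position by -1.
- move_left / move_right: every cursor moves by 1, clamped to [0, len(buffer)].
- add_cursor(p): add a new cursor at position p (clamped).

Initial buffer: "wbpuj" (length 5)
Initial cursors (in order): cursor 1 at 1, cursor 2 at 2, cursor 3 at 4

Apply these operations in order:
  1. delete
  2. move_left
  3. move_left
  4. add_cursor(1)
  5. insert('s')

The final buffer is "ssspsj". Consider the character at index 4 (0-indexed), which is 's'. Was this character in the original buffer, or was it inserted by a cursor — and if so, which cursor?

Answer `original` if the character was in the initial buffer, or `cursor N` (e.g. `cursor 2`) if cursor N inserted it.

Answer: cursor 4

Derivation:
After op 1 (delete): buffer="pj" (len 2), cursors c1@0 c2@0 c3@1, authorship ..
After op 2 (move_left): buffer="pj" (len 2), cursors c1@0 c2@0 c3@0, authorship ..
After op 3 (move_left): buffer="pj" (len 2), cursors c1@0 c2@0 c3@0, authorship ..
After op 4 (add_cursor(1)): buffer="pj" (len 2), cursors c1@0 c2@0 c3@0 c4@1, authorship ..
After op 5 (insert('s')): buffer="ssspsj" (len 6), cursors c1@3 c2@3 c3@3 c4@5, authorship 123.4.
Authorship (.=original, N=cursor N): 1 2 3 . 4 .
Index 4: author = 4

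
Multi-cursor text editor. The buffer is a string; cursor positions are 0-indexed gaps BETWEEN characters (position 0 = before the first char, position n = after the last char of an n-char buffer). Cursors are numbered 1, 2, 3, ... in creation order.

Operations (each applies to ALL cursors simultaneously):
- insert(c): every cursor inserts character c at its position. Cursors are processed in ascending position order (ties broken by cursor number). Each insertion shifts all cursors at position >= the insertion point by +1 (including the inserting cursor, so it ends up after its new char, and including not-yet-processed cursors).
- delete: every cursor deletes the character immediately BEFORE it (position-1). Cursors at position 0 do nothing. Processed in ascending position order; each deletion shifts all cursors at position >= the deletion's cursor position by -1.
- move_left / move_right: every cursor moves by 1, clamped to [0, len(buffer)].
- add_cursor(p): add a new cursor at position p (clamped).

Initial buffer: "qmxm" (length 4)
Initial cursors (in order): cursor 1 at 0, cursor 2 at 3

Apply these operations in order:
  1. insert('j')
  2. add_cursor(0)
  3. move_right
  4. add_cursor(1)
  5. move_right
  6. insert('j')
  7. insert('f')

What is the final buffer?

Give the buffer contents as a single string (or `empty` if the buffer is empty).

Answer: jqjjffmjfxjmjf

Derivation:
After op 1 (insert('j')): buffer="jqmxjm" (len 6), cursors c1@1 c2@5, authorship 1...2.
After op 2 (add_cursor(0)): buffer="jqmxjm" (len 6), cursors c3@0 c1@1 c2@5, authorship 1...2.
After op 3 (move_right): buffer="jqmxjm" (len 6), cursors c3@1 c1@2 c2@6, authorship 1...2.
After op 4 (add_cursor(1)): buffer="jqmxjm" (len 6), cursors c3@1 c4@1 c1@2 c2@6, authorship 1...2.
After op 5 (move_right): buffer="jqmxjm" (len 6), cursors c3@2 c4@2 c1@3 c2@6, authorship 1...2.
After op 6 (insert('j')): buffer="jqjjmjxjmj" (len 10), cursors c3@4 c4@4 c1@6 c2@10, authorship 1.34.1.2.2
After op 7 (insert('f')): buffer="jqjjffmjfxjmjf" (len 14), cursors c3@6 c4@6 c1@9 c2@14, authorship 1.3434.11.2.22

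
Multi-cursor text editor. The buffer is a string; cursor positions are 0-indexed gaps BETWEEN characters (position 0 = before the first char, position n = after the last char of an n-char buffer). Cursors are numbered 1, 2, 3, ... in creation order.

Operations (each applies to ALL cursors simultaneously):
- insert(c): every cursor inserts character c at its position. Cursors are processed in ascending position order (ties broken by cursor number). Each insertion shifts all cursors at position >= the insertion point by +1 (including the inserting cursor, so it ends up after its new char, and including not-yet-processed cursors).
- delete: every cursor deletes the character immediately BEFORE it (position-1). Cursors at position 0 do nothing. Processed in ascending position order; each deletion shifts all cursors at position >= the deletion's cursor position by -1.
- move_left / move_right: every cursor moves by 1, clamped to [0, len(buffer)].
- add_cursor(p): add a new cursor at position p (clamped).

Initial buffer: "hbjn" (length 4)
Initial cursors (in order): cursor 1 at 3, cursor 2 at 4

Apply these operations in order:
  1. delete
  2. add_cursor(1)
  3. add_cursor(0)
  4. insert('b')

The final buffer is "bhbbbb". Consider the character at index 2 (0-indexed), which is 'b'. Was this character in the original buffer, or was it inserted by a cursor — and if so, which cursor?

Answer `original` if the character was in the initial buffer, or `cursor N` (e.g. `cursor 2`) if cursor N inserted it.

After op 1 (delete): buffer="hb" (len 2), cursors c1@2 c2@2, authorship ..
After op 2 (add_cursor(1)): buffer="hb" (len 2), cursors c3@1 c1@2 c2@2, authorship ..
After op 3 (add_cursor(0)): buffer="hb" (len 2), cursors c4@0 c3@1 c1@2 c2@2, authorship ..
After op 4 (insert('b')): buffer="bhbbbb" (len 6), cursors c4@1 c3@3 c1@6 c2@6, authorship 4.3.12
Authorship (.=original, N=cursor N): 4 . 3 . 1 2
Index 2: author = 3

Answer: cursor 3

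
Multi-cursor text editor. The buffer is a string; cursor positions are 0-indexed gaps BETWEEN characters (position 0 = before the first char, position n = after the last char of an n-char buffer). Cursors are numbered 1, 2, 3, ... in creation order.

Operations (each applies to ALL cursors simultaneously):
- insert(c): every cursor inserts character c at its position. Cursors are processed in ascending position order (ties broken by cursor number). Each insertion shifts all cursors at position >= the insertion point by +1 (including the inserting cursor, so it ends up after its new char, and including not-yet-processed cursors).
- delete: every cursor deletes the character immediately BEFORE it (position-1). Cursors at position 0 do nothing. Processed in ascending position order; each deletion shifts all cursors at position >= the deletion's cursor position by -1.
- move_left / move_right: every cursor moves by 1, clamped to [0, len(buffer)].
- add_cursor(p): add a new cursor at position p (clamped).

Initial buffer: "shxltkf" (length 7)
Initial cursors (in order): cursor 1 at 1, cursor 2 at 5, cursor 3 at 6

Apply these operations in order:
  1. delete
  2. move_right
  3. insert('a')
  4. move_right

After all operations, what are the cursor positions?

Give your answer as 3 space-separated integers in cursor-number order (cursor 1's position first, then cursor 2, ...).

After op 1 (delete): buffer="hxlf" (len 4), cursors c1@0 c2@3 c3@3, authorship ....
After op 2 (move_right): buffer="hxlf" (len 4), cursors c1@1 c2@4 c3@4, authorship ....
After op 3 (insert('a')): buffer="haxlfaa" (len 7), cursors c1@2 c2@7 c3@7, authorship .1...23
After op 4 (move_right): buffer="haxlfaa" (len 7), cursors c1@3 c2@7 c3@7, authorship .1...23

Answer: 3 7 7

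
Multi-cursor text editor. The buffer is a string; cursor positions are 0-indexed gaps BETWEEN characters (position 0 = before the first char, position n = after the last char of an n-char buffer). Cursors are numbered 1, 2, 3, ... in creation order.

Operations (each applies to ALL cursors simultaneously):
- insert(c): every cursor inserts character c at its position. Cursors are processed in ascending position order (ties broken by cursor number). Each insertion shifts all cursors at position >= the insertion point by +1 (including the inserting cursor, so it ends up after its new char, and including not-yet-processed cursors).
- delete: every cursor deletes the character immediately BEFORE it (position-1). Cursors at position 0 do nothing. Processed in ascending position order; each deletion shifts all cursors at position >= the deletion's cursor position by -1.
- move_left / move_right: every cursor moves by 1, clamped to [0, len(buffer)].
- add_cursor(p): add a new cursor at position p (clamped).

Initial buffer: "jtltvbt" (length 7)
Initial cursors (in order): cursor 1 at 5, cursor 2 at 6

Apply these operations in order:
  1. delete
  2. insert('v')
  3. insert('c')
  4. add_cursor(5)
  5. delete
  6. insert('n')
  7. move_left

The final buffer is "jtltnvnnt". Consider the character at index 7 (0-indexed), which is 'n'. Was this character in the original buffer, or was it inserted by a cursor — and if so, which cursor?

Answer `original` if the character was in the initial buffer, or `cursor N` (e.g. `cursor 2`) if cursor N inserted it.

Answer: cursor 2

Derivation:
After op 1 (delete): buffer="jtltt" (len 5), cursors c1@4 c2@4, authorship .....
After op 2 (insert('v')): buffer="jtltvvt" (len 7), cursors c1@6 c2@6, authorship ....12.
After op 3 (insert('c')): buffer="jtltvvcct" (len 9), cursors c1@8 c2@8, authorship ....1212.
After op 4 (add_cursor(5)): buffer="jtltvvcct" (len 9), cursors c3@5 c1@8 c2@8, authorship ....1212.
After op 5 (delete): buffer="jtltvt" (len 6), cursors c3@4 c1@5 c2@5, authorship ....2.
After op 6 (insert('n')): buffer="jtltnvnnt" (len 9), cursors c3@5 c1@8 c2@8, authorship ....3212.
After op 7 (move_left): buffer="jtltnvnnt" (len 9), cursors c3@4 c1@7 c2@7, authorship ....3212.
Authorship (.=original, N=cursor N): . . . . 3 2 1 2 .
Index 7: author = 2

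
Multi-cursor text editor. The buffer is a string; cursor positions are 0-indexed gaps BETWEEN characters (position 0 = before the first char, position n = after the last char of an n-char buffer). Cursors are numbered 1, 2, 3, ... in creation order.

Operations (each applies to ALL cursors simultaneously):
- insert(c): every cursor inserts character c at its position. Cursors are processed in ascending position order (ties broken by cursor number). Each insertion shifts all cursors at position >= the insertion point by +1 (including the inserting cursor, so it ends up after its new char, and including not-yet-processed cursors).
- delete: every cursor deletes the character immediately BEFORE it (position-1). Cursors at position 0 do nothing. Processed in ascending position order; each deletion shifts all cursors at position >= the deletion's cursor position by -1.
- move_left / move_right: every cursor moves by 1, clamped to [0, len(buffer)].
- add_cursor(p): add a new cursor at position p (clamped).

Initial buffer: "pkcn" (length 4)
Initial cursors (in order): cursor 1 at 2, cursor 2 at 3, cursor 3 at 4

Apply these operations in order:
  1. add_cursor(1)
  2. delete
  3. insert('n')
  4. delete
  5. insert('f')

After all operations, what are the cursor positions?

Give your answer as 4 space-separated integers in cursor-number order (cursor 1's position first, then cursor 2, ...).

After op 1 (add_cursor(1)): buffer="pkcn" (len 4), cursors c4@1 c1@2 c2@3 c3@4, authorship ....
After op 2 (delete): buffer="" (len 0), cursors c1@0 c2@0 c3@0 c4@0, authorship 
After op 3 (insert('n')): buffer="nnnn" (len 4), cursors c1@4 c2@4 c3@4 c4@4, authorship 1234
After op 4 (delete): buffer="" (len 0), cursors c1@0 c2@0 c3@0 c4@0, authorship 
After op 5 (insert('f')): buffer="ffff" (len 4), cursors c1@4 c2@4 c3@4 c4@4, authorship 1234

Answer: 4 4 4 4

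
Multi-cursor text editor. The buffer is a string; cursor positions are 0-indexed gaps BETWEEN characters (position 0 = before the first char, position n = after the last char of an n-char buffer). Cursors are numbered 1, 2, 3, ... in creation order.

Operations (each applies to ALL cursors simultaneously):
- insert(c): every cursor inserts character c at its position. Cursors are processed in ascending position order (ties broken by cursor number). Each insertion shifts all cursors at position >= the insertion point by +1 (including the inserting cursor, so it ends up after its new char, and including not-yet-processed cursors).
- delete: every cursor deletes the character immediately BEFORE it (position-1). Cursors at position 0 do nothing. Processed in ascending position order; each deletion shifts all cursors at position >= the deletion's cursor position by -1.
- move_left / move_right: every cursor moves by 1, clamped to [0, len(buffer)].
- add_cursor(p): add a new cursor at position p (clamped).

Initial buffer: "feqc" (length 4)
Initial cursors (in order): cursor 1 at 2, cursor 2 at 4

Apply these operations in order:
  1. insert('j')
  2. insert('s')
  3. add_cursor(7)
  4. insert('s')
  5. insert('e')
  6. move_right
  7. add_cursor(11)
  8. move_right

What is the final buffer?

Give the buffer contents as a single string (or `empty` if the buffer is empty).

After op 1 (insert('j')): buffer="fejqcj" (len 6), cursors c1@3 c2@6, authorship ..1..2
After op 2 (insert('s')): buffer="fejsqcjs" (len 8), cursors c1@4 c2@8, authorship ..11..22
After op 3 (add_cursor(7)): buffer="fejsqcjs" (len 8), cursors c1@4 c3@7 c2@8, authorship ..11..22
After op 4 (insert('s')): buffer="fejssqcjsss" (len 11), cursors c1@5 c3@9 c2@11, authorship ..111..2322
After op 5 (insert('e')): buffer="fejsseqcjsesse" (len 14), cursors c1@6 c3@11 c2@14, authorship ..1111..233222
After op 6 (move_right): buffer="fejsseqcjsesse" (len 14), cursors c1@7 c3@12 c2@14, authorship ..1111..233222
After op 7 (add_cursor(11)): buffer="fejsseqcjsesse" (len 14), cursors c1@7 c4@11 c3@12 c2@14, authorship ..1111..233222
After op 8 (move_right): buffer="fejsseqcjsesse" (len 14), cursors c1@8 c4@12 c3@13 c2@14, authorship ..1111..233222

Answer: fejsseqcjsesse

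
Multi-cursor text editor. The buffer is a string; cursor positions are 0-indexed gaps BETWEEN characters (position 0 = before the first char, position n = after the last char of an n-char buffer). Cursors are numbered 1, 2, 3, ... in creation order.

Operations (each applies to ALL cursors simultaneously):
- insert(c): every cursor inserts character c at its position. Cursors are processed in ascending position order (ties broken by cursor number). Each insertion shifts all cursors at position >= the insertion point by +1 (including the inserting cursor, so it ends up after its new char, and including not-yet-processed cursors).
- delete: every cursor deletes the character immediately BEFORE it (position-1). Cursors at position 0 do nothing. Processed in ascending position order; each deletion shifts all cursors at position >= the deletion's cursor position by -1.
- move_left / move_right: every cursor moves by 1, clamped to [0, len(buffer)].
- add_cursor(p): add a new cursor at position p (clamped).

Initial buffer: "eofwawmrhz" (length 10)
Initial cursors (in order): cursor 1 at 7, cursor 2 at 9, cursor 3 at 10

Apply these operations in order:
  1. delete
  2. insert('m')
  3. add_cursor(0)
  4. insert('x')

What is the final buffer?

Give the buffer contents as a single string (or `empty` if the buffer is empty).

Answer: xeofwawmxrmmxx

Derivation:
After op 1 (delete): buffer="eofwawr" (len 7), cursors c1@6 c2@7 c3@7, authorship .......
After op 2 (insert('m')): buffer="eofwawmrmm" (len 10), cursors c1@7 c2@10 c3@10, authorship ......1.23
After op 3 (add_cursor(0)): buffer="eofwawmrmm" (len 10), cursors c4@0 c1@7 c2@10 c3@10, authorship ......1.23
After op 4 (insert('x')): buffer="xeofwawmxrmmxx" (len 14), cursors c4@1 c1@9 c2@14 c3@14, authorship 4......11.2323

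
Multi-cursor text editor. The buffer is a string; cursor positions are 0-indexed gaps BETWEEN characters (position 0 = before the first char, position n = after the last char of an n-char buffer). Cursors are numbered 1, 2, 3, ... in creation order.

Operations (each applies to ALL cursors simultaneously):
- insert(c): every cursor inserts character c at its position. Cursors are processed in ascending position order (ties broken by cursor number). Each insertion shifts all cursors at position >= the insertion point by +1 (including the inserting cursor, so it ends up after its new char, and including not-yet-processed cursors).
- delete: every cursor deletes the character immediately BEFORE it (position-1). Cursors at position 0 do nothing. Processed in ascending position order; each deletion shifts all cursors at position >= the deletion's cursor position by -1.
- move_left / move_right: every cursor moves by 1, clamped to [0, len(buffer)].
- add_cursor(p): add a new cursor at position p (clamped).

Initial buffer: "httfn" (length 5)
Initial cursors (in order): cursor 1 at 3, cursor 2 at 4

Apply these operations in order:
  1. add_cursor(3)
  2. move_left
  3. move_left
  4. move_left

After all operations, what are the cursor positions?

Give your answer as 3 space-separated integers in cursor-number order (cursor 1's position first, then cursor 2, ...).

After op 1 (add_cursor(3)): buffer="httfn" (len 5), cursors c1@3 c3@3 c2@4, authorship .....
After op 2 (move_left): buffer="httfn" (len 5), cursors c1@2 c3@2 c2@3, authorship .....
After op 3 (move_left): buffer="httfn" (len 5), cursors c1@1 c3@1 c2@2, authorship .....
After op 4 (move_left): buffer="httfn" (len 5), cursors c1@0 c3@0 c2@1, authorship .....

Answer: 0 1 0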